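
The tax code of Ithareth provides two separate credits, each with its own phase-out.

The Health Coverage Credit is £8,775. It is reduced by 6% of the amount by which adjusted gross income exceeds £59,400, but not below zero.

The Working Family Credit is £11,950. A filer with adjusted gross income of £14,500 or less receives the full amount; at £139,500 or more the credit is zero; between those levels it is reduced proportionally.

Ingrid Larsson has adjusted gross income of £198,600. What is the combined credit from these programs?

Health Coverage Credit: 6% of the £139,200 excess over £59,400 is £8,352; credit = £8,775 − £8,352 = £423.
Working Family Credit: £198,600 is at or above £139,500, so the credit is £0.
Total: £423 + £0 = £423.

£423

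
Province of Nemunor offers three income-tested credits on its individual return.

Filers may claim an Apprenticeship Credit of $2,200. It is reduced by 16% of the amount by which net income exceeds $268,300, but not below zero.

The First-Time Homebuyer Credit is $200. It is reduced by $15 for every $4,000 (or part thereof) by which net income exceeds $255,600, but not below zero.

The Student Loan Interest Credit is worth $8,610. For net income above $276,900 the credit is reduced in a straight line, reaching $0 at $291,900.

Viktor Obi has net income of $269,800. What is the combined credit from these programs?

$10,710

Apprenticeship Credit: 16% of the $1,500 excess over $268,300 is $240; credit = $2,200 − $240 = $1,960.
First-Time Homebuyer Credit: income exceeds $255,600 by $14,200, which is 4 full-or-partial $4,000 increments; reduction = 4 × $15 = $60, leaving $140.
Student Loan Interest Credit: $269,800 is at or below the $276,900 threshold, so the full $8,610 applies.
Total: $1,960 + $140 + $8,610 = $10,710.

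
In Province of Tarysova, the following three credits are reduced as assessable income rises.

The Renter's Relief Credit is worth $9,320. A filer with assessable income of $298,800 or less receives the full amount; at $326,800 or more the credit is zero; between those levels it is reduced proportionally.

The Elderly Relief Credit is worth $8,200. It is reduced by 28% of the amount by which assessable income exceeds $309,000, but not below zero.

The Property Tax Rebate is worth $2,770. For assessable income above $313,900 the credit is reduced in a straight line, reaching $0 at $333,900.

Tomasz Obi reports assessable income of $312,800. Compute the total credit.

Renter's Relief Credit: $312,800 is $14,000 into a $28,000 phase-out range, leaving 14,000/28,000 of the credit: $9,320 × 14,000/28,000 = $4,660.
Elderly Relief Credit: 28% of the $3,800 excess over $309,000 is $1,064; credit = $8,200 − $1,064 = $7,136.
Property Tax Rebate: $312,800 is at or below the $313,900 threshold, so the full $2,770 applies.
Total: $4,660 + $7,136 + $2,770 = $14,566.

$14,566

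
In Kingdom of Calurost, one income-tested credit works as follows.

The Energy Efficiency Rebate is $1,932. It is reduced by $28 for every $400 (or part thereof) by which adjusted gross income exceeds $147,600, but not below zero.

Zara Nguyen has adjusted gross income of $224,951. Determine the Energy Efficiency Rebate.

Energy Efficiency Rebate: income exceeds $147,600 by $77,351 → 194 increments × $28 = $5,432 ≥ base, so the credit is $0.

$0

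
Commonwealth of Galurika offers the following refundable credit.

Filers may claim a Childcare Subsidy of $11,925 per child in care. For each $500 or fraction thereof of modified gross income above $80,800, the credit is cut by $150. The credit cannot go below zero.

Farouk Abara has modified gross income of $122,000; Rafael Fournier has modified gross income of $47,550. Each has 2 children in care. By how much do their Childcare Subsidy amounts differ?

Farouk ($122,000): Childcare Subsidy: base = 2 × $11,925 = $23,850. income exceeds $80,800 by $41,200, which is 83 full-or-partial $500 increments; reduction = 83 × $150 = $12,450, leaving $11,400.
Rafael ($47,550): Childcare Subsidy: base = 2 × $11,925 = $23,850. $47,550 is at or below the $80,800 threshold, so the full $23,850 applies.
Difference: |$11,400 − $23,850| = $12,450.

$12,450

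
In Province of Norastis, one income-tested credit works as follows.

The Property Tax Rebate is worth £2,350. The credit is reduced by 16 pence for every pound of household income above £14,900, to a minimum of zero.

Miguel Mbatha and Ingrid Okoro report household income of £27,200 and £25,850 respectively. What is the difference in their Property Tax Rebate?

Miguel (£27,200): Property Tax Rebate: 16% of the £12,300 excess over £14,900 is £1,968; credit = £2,350 − £1,968 = £382.
Ingrid (£25,850): Property Tax Rebate: 16% of the £10,950 excess over £14,900 is £1,752; credit = £2,350 − £1,752 = £598.
Difference: |£382 − £598| = £216.

£216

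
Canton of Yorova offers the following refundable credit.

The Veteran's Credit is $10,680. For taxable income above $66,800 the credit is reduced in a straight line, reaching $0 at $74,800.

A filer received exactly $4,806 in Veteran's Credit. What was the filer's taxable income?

$71,200

$4,806 is 4,806/10,680 of the full $10,680, so 5,874/10,680 of the $8,000 range has been used: income = $66,800 + $8,000 × 5,874/10,680 = $71,200.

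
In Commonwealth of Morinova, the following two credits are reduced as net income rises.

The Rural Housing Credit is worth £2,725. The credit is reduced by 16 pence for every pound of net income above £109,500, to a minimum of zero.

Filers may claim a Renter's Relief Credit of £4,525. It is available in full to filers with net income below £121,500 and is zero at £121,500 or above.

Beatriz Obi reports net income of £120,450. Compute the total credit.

£5,498

Rural Housing Credit: 16% of the £10,950 excess over £109,500 is £1,752; credit = £2,725 − £1,752 = £973.
Renter's Relief Credit: £120,450 is below the £121,500 cutoff, so the full £4,525 applies.
Total: £973 + £4,525 = £5,498.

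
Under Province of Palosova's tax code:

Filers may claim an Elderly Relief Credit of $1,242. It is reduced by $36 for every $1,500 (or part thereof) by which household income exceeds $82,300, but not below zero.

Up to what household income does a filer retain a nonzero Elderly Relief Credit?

After 34 increments the reduction is 34 × $36 = $1,224, leaving $18; one more increment wipes it out. Increment 34 ends at excess 34 × $1,500 = $51,000, so the highest qualifying income is $82,300 + $51,000 = $133,300.

$133,300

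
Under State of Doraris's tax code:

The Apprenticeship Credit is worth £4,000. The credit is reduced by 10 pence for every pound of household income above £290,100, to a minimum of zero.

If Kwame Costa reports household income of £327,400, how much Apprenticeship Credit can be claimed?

Apprenticeship Credit: 10% of the £37,300 excess over £290,100 is £3,730; credit = £4,000 − £3,730 = £270.

£270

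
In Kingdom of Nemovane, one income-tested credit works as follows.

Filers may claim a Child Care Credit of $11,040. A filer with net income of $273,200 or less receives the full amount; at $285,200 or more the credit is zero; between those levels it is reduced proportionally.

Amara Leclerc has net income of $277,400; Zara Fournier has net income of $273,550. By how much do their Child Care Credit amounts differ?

$3,542

Amara ($277,400): Child Care Credit: $277,400 is $4,200 into a $12,000 phase-out range, leaving 7,800/12,000 of the credit: $11,040 × 7,800/12,000 = $7,176.
Zara ($273,550): Child Care Credit: $273,550 is $350 into a $12,000 phase-out range, leaving 11,650/12,000 of the credit: $11,040 × 11,650/12,000 = $10,718.
Difference: |$7,176 − $10,718| = $3,542.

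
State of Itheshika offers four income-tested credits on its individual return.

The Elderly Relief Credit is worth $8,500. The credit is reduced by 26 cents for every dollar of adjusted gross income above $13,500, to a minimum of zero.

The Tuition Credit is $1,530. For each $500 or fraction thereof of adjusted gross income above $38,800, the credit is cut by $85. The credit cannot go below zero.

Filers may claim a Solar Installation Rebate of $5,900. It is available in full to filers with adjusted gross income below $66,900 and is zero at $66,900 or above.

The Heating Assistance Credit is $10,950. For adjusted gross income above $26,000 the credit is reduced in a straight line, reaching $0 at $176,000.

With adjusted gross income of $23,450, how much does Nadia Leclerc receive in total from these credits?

$24,293

Elderly Relief Credit: 26% of the $9,950 excess over $13,500 is $2,587; credit = $8,500 − $2,587 = $5,913.
Tuition Credit: $23,450 is at or below the $38,800 threshold, so the full $1,530 applies.
Solar Installation Rebate: $23,450 is below the $66,900 cutoff, so the full $5,900 applies.
Heating Assistance Credit: $23,450 is at or below the $26,000 threshold, so the full $10,950 applies.
Total: $5,913 + $1,530 + $5,900 + $10,950 = $24,293.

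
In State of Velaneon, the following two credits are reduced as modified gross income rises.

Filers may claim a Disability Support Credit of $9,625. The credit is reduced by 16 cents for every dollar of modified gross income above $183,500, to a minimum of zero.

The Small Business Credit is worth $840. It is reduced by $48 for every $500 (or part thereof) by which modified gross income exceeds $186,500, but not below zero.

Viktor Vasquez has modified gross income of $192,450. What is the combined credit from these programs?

Disability Support Credit: 16% of the $8,950 excess over $183,500 is $1,432; credit = $9,625 − $1,432 = $8,193.
Small Business Credit: income exceeds $186,500 by $5,950, which is 12 full-or-partial $500 increments; reduction = 12 × $48 = $576, leaving $264.
Total: $8,193 + $264 = $8,457.

$8,457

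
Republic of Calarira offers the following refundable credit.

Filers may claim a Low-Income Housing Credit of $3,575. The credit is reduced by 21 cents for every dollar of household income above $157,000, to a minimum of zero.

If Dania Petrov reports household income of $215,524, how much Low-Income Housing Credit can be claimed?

$0

Low-Income Housing Credit: 21% of the $58,524 excess over $157,000 is $12,290.04 ≥ base, so the credit is $0.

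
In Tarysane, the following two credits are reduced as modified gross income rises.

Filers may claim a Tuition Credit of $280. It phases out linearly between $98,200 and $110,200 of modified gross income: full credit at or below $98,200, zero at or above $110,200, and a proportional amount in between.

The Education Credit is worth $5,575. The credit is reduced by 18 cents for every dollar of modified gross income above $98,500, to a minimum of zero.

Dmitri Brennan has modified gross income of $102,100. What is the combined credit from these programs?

Tuition Credit: $102,100 is $3,900 into a $12,000 phase-out range, leaving 8,100/12,000 of the credit: $280 × 8,100/12,000 = $189.
Education Credit: 18% of the $3,600 excess over $98,500 is $648; credit = $5,575 − $648 = $4,927.
Total: $189 + $4,927 = $5,116.

$5,116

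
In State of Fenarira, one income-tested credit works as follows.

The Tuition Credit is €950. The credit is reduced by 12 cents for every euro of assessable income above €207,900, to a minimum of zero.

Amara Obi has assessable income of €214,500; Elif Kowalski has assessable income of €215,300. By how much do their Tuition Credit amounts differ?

€96

Amara (€214,500): Tuition Credit: 12% of the €6,600 excess over €207,900 is €792; credit = €950 − €792 = €158.
Elif (€215,300): Tuition Credit: 12% of the €7,400 excess over €207,900 is €888; credit = €950 − €888 = €62.
Difference: |€158 − €62| = €96.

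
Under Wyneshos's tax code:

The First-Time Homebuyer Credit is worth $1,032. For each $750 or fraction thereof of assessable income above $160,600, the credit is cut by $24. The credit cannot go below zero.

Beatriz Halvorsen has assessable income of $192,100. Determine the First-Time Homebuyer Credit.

$24

First-Time Homebuyer Credit: income exceeds $160,600 by $31,500, which is 42 full-or-partial $750 increments; reduction = 42 × $24 = $1,008, leaving $24.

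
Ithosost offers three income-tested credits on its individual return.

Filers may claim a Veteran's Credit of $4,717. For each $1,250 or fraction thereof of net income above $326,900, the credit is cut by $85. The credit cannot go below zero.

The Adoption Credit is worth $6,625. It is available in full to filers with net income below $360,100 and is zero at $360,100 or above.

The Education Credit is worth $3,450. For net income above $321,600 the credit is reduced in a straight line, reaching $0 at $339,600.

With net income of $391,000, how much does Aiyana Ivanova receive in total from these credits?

Veteran's Credit: income exceeds $326,900 by $64,100, which is 52 full-or-partial $1,250 increments; reduction = 52 × $85 = $4,420, leaving $297.
Adoption Credit: $391,000 meets or exceeds the $360,100 cutoff, so the credit is $0.
Education Credit: $391,000 is at or above $339,600, so the credit is $0.
Total: $297 + $0 + $0 = $297.

$297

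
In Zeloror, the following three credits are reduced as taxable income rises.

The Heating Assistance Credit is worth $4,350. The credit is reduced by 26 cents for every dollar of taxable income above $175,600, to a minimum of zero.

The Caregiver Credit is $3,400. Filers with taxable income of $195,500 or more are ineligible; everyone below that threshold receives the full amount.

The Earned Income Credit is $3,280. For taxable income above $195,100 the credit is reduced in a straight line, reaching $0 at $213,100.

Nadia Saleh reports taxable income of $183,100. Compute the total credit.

$9,080

Heating Assistance Credit: 26% of the $7,500 excess over $175,600 is $1,950; credit = $4,350 − $1,950 = $2,400.
Caregiver Credit: $183,100 is below the $195,500 cutoff, so the full $3,400 applies.
Earned Income Credit: $183,100 is at or below the $195,100 threshold, so the full $3,280 applies.
Total: $2,400 + $3,400 + $3,280 = $9,080.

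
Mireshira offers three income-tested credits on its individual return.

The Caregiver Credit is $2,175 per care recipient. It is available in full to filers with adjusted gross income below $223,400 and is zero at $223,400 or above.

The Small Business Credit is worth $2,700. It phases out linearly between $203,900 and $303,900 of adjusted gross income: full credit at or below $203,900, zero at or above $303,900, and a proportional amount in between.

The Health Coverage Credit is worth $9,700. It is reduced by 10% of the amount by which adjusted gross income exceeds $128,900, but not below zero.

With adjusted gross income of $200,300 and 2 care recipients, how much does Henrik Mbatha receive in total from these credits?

$9,610

Caregiver Credit: base = 2 × $2,175 = $4,350. $200,300 is below the $223,400 cutoff, so the full $4,350 applies.
Small Business Credit: $200,300 is at or below the $203,900 threshold, so the full $2,700 applies.
Health Coverage Credit: 10% of the $71,400 excess over $128,900 is $7,140; credit = $9,700 − $7,140 = $2,560.
Total: $4,350 + $2,700 + $2,560 = $9,610.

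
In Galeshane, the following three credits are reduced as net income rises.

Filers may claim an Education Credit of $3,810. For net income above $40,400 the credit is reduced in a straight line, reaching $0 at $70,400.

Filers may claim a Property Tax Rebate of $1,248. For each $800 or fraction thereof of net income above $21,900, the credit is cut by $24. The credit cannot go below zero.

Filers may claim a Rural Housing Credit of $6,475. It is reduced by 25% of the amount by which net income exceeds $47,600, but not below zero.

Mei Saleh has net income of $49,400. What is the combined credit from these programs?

$9,100

Education Credit: $49,400 is $9,000 into a $30,000 phase-out range, leaving 21,000/30,000 of the credit: $3,810 × 21,000/30,000 = $2,667.
Property Tax Rebate: income exceeds $21,900 by $27,500, which is 35 full-or-partial $800 increments; reduction = 35 × $24 = $840, leaving $408.
Rural Housing Credit: 25% of the $1,800 excess over $47,600 is $450; credit = $6,475 − $450 = $6,025.
Total: $2,667 + $408 + $6,025 = $9,100.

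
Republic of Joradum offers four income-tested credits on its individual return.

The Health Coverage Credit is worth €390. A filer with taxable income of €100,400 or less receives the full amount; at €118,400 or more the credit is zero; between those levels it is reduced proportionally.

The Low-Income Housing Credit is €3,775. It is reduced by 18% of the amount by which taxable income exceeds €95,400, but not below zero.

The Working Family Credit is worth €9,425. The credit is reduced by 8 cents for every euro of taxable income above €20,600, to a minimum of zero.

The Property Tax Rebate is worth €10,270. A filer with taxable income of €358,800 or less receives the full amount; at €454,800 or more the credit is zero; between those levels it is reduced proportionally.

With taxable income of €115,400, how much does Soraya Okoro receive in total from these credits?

€12,351

Health Coverage Credit: €115,400 is €15,000 into a €18,000 phase-out range, leaving 3,000/18,000 of the credit: €390 × 3,000/18,000 = €65.
Low-Income Housing Credit: 18% of the €20,000 excess over €95,400 is €3,600; credit = €3,775 − €3,600 = €175.
Working Family Credit: 8% of the €94,800 excess over €20,600 is €7,584; credit = €9,425 − €7,584 = €1,841.
Property Tax Rebate: €115,400 is at or below the €358,800 threshold, so the full €10,270 applies.
Total: €65 + €175 + €1,841 + €10,270 = €12,351.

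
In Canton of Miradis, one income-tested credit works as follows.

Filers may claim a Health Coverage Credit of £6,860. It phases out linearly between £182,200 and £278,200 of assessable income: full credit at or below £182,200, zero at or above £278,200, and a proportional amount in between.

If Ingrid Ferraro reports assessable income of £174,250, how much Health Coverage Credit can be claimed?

£6,860

Health Coverage Credit: £174,250 is at or below the £182,200 threshold, so the full £6,860 applies.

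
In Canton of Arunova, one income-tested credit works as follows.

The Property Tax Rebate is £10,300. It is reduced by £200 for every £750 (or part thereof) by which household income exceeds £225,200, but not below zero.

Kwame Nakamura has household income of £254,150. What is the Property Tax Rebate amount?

Property Tax Rebate: income exceeds £225,200 by £28,950, which is 39 full-or-partial £750 increments; reduction = 39 × £200 = £7,800, leaving £2,500.

£2,500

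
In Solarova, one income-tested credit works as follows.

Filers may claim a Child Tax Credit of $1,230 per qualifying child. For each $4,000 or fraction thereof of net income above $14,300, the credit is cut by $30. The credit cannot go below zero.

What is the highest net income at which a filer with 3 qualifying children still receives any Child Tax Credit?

$502,300

Full credit = 3 × $1,230 = $3,690.
After 122 increments the reduction is 122 × $30 = $3,660, leaving $30; one more increment wipes it out. Increment 122 ends at excess 122 × $4,000 = $488,000, so the highest qualifying income is $14,300 + $488,000 = $502,300.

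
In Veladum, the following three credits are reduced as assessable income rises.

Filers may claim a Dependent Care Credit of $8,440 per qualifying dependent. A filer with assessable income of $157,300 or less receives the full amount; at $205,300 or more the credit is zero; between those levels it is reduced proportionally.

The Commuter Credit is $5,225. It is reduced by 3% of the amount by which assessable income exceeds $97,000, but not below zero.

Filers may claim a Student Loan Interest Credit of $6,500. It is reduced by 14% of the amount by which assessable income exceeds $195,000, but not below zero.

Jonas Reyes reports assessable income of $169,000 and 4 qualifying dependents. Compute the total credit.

$35,096

Dependent Care Credit: base = 4 × $8,440 = $33,760. $169,000 is $11,700 into a $48,000 phase-out range, leaving 36,300/48,000 of the credit: $33,760 × 36,300/48,000 = $25,531.
Commuter Credit: 3% of the $72,000 excess over $97,000 is $2,160; credit = $5,225 − $2,160 = $3,065.
Student Loan Interest Credit: $169,000 is at or below the $195,000 threshold, so the full $6,500 applies.
Total: $25,531 + $3,065 + $6,500 = $35,096.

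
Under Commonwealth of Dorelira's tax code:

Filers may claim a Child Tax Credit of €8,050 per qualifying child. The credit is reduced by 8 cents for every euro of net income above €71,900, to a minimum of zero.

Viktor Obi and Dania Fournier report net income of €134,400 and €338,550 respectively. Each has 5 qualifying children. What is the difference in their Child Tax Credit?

Viktor (€134,400): Child Tax Credit: base = 5 × €8,050 = €40,250. 8% of the €62,500 excess over €71,900 is €5,000; credit = €40,250 − €5,000 = €35,250.
Dania (€338,550): Child Tax Credit: base = 5 × €8,050 = €40,250. 8% of the €266,650 excess over €71,900 is €21,332; credit = €40,250 − €21,332 = €18,918.
Difference: |€35,250 − €18,918| = €16,332.

€16,332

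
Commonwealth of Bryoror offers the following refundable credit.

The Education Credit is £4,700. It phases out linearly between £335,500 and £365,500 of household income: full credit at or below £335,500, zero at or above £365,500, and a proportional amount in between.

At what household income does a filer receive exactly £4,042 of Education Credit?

£339,700

£4,042 is 4,042/4,700 of the full £4,700, so 658/4,700 of the £30,000 range has been used: income = £335,500 + £30,000 × 658/4,700 = £339,700.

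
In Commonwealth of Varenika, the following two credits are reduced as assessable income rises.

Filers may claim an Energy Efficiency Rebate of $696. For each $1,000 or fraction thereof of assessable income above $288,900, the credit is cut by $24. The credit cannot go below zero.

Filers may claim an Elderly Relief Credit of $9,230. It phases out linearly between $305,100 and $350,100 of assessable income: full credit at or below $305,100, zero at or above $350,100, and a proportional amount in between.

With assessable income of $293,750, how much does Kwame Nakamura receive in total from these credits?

Energy Efficiency Rebate: income exceeds $288,900 by $4,850, which is 5 full-or-partial $1,000 increments; reduction = 5 × $24 = $120, leaving $576.
Elderly Relief Credit: $293,750 is at or below the $305,100 threshold, so the full $9,230 applies.
Total: $576 + $9,230 = $9,806.

$9,806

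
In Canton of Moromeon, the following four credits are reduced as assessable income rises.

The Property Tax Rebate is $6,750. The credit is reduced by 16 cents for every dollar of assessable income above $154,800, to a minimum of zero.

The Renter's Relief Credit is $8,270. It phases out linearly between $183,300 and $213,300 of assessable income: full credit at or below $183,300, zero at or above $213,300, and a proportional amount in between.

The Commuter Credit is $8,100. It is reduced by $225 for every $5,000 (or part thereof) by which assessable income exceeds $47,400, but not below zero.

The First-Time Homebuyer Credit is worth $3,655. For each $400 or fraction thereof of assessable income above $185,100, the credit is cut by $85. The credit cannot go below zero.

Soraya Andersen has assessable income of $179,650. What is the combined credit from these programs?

Property Tax Rebate: 16% of the $24,850 excess over $154,800 is $3,976; credit = $6,750 − $3,976 = $2,774.
Renter's Relief Credit: $179,650 is at or below the $183,300 threshold, so the full $8,270 applies.
Commuter Credit: income exceeds $47,400 by $132,250, which is 27 full-or-partial $5,000 increments; reduction = 27 × $225 = $6,075, leaving $2,025.
First-Time Homebuyer Credit: $179,650 is at or below the $185,100 threshold, so the full $3,655 applies.
Total: $2,774 + $8,270 + $2,025 + $3,655 = $16,724.

$16,724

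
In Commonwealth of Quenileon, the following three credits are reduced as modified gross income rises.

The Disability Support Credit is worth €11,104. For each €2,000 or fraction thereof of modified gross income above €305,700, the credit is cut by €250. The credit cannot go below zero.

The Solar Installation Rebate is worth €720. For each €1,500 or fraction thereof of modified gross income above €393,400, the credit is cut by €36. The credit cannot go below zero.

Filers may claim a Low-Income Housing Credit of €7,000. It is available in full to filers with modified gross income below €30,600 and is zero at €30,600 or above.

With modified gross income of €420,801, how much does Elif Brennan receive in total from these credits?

Disability Support Credit: income exceeds €305,700 by €115,101 → 58 increments × €250 = €14,500 ≥ base, so the credit is €0.
Solar Installation Rebate: income exceeds €393,400 by €27,401, which is 19 full-or-partial €1,500 increments; reduction = 19 × €36 = €684, leaving €36.
Low-Income Housing Credit: €420,801 meets or exceeds the €30,600 cutoff, so the credit is €0.
Total: €0 + €36 + €0 = €36.

€36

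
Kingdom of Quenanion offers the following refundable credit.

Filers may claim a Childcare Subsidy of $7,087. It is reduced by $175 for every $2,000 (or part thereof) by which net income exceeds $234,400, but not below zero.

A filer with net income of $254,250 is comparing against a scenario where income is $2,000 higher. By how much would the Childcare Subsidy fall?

$175

At $254,250 — income exceeds $234,400 by $19,850, which is 10 full-or-partial $2,000 increments; reduction = 10 × $175 = $1,750, leaving $5,337.
At $256,250 — income exceeds $234,400 by $21,850, which is 11 full-or-partial $2,000 increments; reduction = 11 × $175 = $1,925, leaving $5,162.
Lost: $5,337 − $5,162 = $175.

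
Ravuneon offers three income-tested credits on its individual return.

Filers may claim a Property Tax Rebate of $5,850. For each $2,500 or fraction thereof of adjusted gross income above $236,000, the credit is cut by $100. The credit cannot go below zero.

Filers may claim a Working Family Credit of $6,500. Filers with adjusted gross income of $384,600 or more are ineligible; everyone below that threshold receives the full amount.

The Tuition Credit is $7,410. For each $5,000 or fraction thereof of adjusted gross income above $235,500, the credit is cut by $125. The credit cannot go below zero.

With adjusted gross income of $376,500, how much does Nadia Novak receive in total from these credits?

$10,435

Property Tax Rebate: income exceeds $236,000 by $140,500, which is 57 full-or-partial $2,500 increments; reduction = 57 × $100 = $5,700, leaving $150.
Working Family Credit: $376,500 is below the $384,600 cutoff, so the full $6,500 applies.
Tuition Credit: income exceeds $235,500 by $141,000, which is 29 full-or-partial $5,000 increments; reduction = 29 × $125 = $3,625, leaving $3,785.
Total: $150 + $6,500 + $3,785 = $10,435.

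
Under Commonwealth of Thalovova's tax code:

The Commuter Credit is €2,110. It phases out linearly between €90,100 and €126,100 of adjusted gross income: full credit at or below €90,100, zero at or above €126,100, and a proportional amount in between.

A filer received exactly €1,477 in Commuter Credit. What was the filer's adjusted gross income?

€1,477 is 1,477/2,110 of the full €2,110, so 633/2,110 of the €36,000 range has been used: income = €90,100 + €36,000 × 633/2,110 = €100,900.

€100,900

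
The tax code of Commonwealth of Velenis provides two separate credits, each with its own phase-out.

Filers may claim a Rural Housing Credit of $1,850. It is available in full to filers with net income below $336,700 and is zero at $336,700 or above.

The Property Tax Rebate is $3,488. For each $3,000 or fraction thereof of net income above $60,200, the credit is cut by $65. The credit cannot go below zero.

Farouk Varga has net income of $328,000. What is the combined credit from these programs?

Rural Housing Credit: $328,000 is below the $336,700 cutoff, so the full $1,850 applies.
Property Tax Rebate: income exceeds $60,200 by $267,800 → 90 increments × $65 = $5,850 ≥ base, so the credit is $0.
Total: $1,850 + $0 = $1,850.

$1,850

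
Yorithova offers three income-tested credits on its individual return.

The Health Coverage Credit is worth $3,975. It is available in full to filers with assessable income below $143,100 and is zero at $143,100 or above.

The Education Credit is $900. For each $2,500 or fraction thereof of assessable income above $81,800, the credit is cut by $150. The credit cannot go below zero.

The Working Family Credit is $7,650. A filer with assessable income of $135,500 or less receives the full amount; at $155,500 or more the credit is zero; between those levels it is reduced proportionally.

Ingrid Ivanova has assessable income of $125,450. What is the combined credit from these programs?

$11,625

Health Coverage Credit: $125,450 is below the $143,100 cutoff, so the full $3,975 applies.
Education Credit: income exceeds $81,800 by $43,650 → 18 increments × $150 = $2,700 ≥ base, so the credit is $0.
Working Family Credit: $125,450 is at or below the $135,500 threshold, so the full $7,650 applies.
Total: $3,975 + $0 + $7,650 = $11,625.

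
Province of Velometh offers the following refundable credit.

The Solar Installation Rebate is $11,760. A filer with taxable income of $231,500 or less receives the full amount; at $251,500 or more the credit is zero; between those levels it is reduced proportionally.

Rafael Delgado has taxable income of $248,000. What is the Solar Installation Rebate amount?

Solar Installation Rebate: $248,000 is $16,500 into a $20,000 phase-out range, leaving 3,500/20,000 of the credit: $11,760 × 3,500/20,000 = $2,058.

$2,058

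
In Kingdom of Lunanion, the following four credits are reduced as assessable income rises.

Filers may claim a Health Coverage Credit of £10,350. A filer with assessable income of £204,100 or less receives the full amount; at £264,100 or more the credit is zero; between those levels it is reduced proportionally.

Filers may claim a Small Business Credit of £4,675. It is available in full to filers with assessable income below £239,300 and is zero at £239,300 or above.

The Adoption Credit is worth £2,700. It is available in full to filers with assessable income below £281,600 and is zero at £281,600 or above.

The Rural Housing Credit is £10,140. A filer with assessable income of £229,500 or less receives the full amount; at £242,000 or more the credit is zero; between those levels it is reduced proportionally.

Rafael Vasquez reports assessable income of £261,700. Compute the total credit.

Health Coverage Credit: £261,700 is £57,600 into a £60,000 phase-out range, leaving 2,400/60,000 of the credit: £10,350 × 2,400/60,000 = £414.
Small Business Credit: £261,700 meets or exceeds the £239,300 cutoff, so the credit is £0.
Adoption Credit: £261,700 is below the £281,600 cutoff, so the full £2,700 applies.
Rural Housing Credit: £261,700 is at or above £242,000, so the credit is £0.
Total: £414 + £0 + £2,700 + £0 = £3,114.

£3,114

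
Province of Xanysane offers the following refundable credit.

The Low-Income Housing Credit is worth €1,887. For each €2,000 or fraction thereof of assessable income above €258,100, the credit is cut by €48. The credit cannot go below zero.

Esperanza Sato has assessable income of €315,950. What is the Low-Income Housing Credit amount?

Low-Income Housing Credit: income exceeds €258,100 by €57,850, which is 29 full-or-partial €2,000 increments; reduction = 29 × €48 = €1,392, leaving €495.

€495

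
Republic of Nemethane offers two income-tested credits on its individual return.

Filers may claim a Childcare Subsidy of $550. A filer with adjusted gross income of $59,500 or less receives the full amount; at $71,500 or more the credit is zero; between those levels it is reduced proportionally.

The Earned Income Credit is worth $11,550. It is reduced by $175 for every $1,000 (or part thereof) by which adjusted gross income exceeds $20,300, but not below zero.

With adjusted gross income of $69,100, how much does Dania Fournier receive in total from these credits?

$3,085

Childcare Subsidy: $69,100 is $9,600 into a $12,000 phase-out range, leaving 2,400/12,000 of the credit: $550 × 2,400/12,000 = $110.
Earned Income Credit: income exceeds $20,300 by $48,800, which is 49 full-or-partial $1,000 increments; reduction = 49 × $175 = $8,575, leaving $2,975.
Total: $110 + $2,975 = $3,085.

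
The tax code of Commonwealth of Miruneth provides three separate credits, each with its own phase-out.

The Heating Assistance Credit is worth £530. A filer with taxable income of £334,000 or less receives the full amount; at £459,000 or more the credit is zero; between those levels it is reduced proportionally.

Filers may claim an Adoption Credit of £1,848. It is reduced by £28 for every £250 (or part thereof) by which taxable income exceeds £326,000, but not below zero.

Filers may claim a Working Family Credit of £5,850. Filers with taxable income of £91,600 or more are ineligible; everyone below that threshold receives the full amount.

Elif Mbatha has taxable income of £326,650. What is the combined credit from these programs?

£2,294

Heating Assistance Credit: £326,650 is at or below the £334,000 threshold, so the full £530 applies.
Adoption Credit: income exceeds £326,000 by £650, which is 3 full-or-partial £250 increments; reduction = 3 × £28 = £84, leaving £1,764.
Working Family Credit: £326,650 meets or exceeds the £91,600 cutoff, so the credit is £0.
Total: £530 + £1,764 + £0 = £2,294.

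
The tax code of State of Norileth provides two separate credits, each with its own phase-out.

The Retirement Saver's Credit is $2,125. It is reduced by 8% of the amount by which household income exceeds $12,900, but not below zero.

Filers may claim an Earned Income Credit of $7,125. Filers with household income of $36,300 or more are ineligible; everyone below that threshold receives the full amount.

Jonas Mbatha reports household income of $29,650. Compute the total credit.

$7,910

Retirement Saver's Credit: 8% of the $16,750 excess over $12,900 is $1,340; credit = $2,125 − $1,340 = $785.
Earned Income Credit: $29,650 is below the $36,300 cutoff, so the full $7,125 applies.
Total: $785 + $7,125 = $7,910.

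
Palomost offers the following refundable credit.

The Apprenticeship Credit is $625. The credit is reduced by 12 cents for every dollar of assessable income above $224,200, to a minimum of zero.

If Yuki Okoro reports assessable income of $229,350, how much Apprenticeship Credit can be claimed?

$7

Apprenticeship Credit: 12% of the $5,150 excess over $224,200 is $618; credit = $625 − $618 = $7.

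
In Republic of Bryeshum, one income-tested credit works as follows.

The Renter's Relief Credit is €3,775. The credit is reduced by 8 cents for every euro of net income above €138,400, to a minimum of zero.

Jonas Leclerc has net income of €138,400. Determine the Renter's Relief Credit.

€3,775

Renter's Relief Credit: €138,400 is at or below the €138,400 threshold, so the full €3,775 applies.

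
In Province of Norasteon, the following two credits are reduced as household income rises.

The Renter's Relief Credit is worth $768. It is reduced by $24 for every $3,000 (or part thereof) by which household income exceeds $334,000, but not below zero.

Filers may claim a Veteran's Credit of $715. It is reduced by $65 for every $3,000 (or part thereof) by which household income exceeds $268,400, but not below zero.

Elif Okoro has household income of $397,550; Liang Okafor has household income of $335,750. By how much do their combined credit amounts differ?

Elif ($397,550): Renter's Relief Credit: income exceeds $334,000 by $63,550, which is 22 full-or-partial $3,000 increments; reduction = 22 × $24 = $528, leaving $240. Veteran's Credit: income exceeds $268,400 by $129,150 → 44 increments × $65 = $2,860 ≥ base, so the credit is $0. total $240 + $0 = $240
Liang ($335,750): Renter's Relief Credit: income exceeds $334,000 by $1,750, which is 1 full-or-partial $3,000 increment; reduction = 1 × $24 = $24, leaving $744. Veteran's Credit: income exceeds $268,400 by $67,350 → 23 increments × $65 = $1,495 ≥ base, so the credit is $0. total $744 + $0 = $744
Difference: |$240 − $744| = $504.

$504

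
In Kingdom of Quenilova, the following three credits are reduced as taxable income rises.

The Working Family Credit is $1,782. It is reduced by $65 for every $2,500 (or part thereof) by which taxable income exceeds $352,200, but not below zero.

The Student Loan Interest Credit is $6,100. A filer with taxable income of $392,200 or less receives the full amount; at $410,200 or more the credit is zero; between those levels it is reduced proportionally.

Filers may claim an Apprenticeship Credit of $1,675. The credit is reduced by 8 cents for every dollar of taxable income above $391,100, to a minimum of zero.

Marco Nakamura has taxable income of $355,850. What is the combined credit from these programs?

$9,427

Working Family Credit: income exceeds $352,200 by $3,650, which is 2 full-or-partial $2,500 increments; reduction = 2 × $65 = $130, leaving $1,652.
Student Loan Interest Credit: $355,850 is at or below the $392,200 threshold, so the full $6,100 applies.
Apprenticeship Credit: $355,850 is at or below the $391,100 threshold, so the full $1,675 applies.
Total: $1,652 + $6,100 + $1,675 = $9,427.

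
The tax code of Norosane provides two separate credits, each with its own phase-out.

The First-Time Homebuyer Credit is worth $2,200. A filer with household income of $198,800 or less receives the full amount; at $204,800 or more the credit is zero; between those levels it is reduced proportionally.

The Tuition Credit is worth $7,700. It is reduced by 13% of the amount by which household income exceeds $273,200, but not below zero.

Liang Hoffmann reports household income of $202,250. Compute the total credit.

First-Time Homebuyer Credit: $202,250 is $3,450 into a $6,000 phase-out range, leaving 2,550/6,000 of the credit: $2,200 × 2,550/6,000 = $935.
Tuition Credit: $202,250 is at or below the $273,200 threshold, so the full $7,700 applies.
Total: $935 + $7,700 = $8,635.

$8,635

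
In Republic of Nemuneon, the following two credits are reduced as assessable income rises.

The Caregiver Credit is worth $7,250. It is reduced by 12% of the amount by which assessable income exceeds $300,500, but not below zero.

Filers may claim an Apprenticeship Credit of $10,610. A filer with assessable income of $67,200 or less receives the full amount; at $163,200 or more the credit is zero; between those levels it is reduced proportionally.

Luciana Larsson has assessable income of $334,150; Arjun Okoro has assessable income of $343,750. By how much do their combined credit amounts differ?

$1,152

Luciana ($334,150): Caregiver Credit: 12% of the $33,650 excess over $300,500 is $4,038; credit = $7,250 − $4,038 = $3,212. Apprenticeship Credit: $334,150 is at or above $163,200, so the credit is $0. total $3,212 + $0 = $3,212
Arjun ($343,750): Caregiver Credit: 12% of the $43,250 excess over $300,500 is $5,190; credit = $7,250 − $5,190 = $2,060. Apprenticeship Credit: $343,750 is at or above $163,200, so the credit is $0. total $2,060 + $0 = $2,060
Difference: |$3,212 − $2,060| = $1,152.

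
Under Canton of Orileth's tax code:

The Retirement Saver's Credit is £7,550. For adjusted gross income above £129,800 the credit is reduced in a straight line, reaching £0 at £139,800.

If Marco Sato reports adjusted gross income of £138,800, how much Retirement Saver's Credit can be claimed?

Retirement Saver's Credit: £138,800 is £9,000 into a £10,000 phase-out range, leaving 1,000/10,000 of the credit: £7,550 × 1,000/10,000 = £755.

£755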